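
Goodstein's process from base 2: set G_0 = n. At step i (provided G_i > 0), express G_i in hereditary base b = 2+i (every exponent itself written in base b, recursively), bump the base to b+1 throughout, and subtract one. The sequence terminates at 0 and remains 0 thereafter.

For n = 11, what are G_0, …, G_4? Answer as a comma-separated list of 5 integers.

11, 84, 1027, 15627, 279937

i=0: 11 = 2^(2 + 1) + 2 + 1 (b=2); 2→3: 3^(3 + 1) + 3 + 1 = 85; 85−1 = 84
i=1: 84 = 3^(3 + 1) + 3 (b=3); 3→4: 4^(4 + 1) + 4 = 1028; 1028−1 = 1027
i=2: 1027 = 4^(4 + 1) + 3 (b=4); 4→5: 5^(5 + 1) + 3 = 15628; 15628−1 = 15627
i=3: 15627 = 5^(5 + 1) + 2 (b=5); 5→6: 6^(6 + 1) + 2 = 279938; 279938−1 = 279937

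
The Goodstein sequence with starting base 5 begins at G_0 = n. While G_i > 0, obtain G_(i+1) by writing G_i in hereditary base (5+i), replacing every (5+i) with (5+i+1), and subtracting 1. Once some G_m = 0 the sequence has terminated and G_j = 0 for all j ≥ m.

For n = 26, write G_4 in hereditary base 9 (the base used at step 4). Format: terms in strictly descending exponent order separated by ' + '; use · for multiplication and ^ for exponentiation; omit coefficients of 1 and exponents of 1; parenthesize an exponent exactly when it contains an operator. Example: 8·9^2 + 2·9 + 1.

G_0=26  [base 5] 5^2 + 1  →[5↦6]→  6^2 + 1 = 37  −1 ⇒ G_1=36
G_1=36  [base 6] 6^2  →[6↦7]→  7^2 = 49  −1 ⇒ G_2=48
G_2=48  [base 7] 6·7 + 6  →[7↦8]→  6·8 + 6 = 54  −1 ⇒ G_3=53
G_3=53  [base 8] 6·8 + 5  →[8↦9]→  6·9 + 5 = 59  −1 ⇒ G_4=58
G_4=58  [base 9] 6·9 + 4  →[9↦10]→  6·10 + 4 = 64  −1 ⇒ G_5=63

6·9 + 4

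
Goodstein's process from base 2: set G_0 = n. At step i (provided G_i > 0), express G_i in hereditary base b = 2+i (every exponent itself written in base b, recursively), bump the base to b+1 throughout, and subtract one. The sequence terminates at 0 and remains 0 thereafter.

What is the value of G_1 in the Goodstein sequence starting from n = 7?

30

[0] 7 ≡ 2^2 + 2 + 1 (base 2). Lift 3: 31. −1: 30.
[1] 30 ≡ 3^3 + 3 (base 3). Lift 4: 260. −1: 259.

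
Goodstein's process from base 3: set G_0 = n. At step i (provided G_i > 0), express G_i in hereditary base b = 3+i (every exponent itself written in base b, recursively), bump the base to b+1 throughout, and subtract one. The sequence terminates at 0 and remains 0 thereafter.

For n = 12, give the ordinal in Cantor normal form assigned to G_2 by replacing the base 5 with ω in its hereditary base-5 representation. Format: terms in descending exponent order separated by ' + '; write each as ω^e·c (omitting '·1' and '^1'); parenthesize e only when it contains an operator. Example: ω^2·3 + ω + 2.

[0] 12 ≡ 3^2 + 3 (base 3). Lift 4: 20. −1: 19.
[1] 19 ≡ 4^2 + 3 (base 4). Lift 5: 28. −1: 27.
[2] 27 ≡ 5^2 + 2 (base 5). Lift 6: 38. −1: 37.

ω^2 + 2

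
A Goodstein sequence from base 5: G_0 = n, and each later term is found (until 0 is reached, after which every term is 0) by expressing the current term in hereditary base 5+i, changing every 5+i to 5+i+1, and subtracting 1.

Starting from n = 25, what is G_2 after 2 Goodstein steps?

25 —HB5→ 5^2 —bump→ 6^2 = 36 —(−1)→ 35
35 —HB6→ 5·6 + 5 —bump→ 5·7 + 5 = 40 —(−1)→ 39
39 —HB7→ 5·7 + 4 —bump→ 5·8 + 4 = 44 —(−1)→ 43

39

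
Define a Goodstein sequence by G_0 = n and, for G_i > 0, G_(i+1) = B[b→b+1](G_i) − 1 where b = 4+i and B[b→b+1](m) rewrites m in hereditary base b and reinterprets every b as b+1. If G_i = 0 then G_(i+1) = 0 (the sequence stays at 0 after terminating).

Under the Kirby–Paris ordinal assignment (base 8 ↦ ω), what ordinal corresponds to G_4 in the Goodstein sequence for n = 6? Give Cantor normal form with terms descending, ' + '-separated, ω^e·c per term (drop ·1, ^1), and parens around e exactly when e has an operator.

step 0: 6 = 4 + 2; sub 5 for 4: 5 + 2; = 7; G_1 = 7−1 = 6
step 1: 6 = 5 + 1; sub 6 for 5: 6 + 1; = 7; G_2 = 7−1 = 6
step 2: 6 = 6; sub 7 for 6: 7; = 7; G_3 = 7−1 = 6
step 3: 6 = 6; sub 8 for 7: 6; = 6; G_4 = 6−1 = 5
step 4: 5 = 5; sub 9 for 8: 5; = 5; G_5 = 5−1 = 4

5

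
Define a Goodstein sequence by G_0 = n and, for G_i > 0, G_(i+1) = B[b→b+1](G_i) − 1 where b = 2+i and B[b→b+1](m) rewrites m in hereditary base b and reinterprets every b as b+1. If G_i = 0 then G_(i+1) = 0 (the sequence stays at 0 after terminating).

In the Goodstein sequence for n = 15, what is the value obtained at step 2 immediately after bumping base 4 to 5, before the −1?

18753

step 0: 15 = 2^(2 + 1) + 2^2 + 2 + 1; sub 3 for 2: 3^(3 + 1) + 3^3 + 3 + 1; = 112; G_1 = 112−1 = 111
step 1: 111 = 3^(3 + 1) + 3^3 + 3; sub 4 for 3: 4^(4 + 1) + 4^4 + 4; = 1284; G_2 = 1284−1 = 1283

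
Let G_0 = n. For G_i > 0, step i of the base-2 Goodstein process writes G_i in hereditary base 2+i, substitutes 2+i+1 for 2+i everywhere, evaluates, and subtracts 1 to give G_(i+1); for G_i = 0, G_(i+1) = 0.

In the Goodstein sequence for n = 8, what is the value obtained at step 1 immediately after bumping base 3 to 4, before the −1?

(0) 8|_2 = 2^(2 + 1) ↦ 3^(3 + 1)|_3 = 81 ⇒ 80
(1) 80|_3 = 2·3^3 + 2·3^2 + 2·3 + 2 ↦ 2·4^4 + 2·4^2 + 2·4 + 2|_4 = 554 ⇒ 553

554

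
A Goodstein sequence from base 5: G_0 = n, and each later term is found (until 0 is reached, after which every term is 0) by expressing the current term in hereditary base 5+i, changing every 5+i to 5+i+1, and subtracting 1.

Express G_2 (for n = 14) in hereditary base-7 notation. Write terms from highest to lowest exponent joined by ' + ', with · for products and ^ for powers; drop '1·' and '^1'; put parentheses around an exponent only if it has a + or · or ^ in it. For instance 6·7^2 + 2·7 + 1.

[0] 14 ≡ 2·5 + 4 (base 5). Lift 6: 16. −1: 15.
[1] 15 ≡ 2·6 + 3 (base 6). Lift 7: 17. −1: 16.
[2] 16 ≡ 2·7 + 2 (base 7). Lift 8: 18. −1: 17.

2·7 + 2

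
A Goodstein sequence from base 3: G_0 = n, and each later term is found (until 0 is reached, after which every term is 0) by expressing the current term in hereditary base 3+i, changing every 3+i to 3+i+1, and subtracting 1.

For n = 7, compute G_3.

9

[0] 7 ≡ 2·3 + 1 (base 3). Lift 4: 9. −1: 8.
[1] 8 ≡ 2·4 (base 4). Lift 5: 10. −1: 9.
[2] 9 ≡ 5 + 4 (base 5). Lift 6: 10. −1: 9.
[3] 9 ≡ 6 + 3 (base 6). Lift 7: 10. −1: 9.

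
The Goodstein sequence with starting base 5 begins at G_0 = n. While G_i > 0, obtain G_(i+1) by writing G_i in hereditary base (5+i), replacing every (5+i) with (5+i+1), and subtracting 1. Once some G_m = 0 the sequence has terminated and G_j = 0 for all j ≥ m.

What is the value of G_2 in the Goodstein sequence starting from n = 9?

(0) 9|_5 = 5 + 4 ↦ 6 + 4|_6 = 10 ⇒ 9
(1) 9|_6 = 6 + 3 ↦ 7 + 3|_7 = 10 ⇒ 9
(2) 9|_7 = 7 + 2 ↦ 8 + 2|_8 = 10 ⇒ 9

9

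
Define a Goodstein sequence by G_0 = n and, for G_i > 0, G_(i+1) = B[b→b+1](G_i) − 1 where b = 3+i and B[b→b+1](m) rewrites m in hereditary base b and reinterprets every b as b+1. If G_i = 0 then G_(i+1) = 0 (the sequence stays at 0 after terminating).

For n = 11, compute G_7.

51

11 —HB3→ 3^2 + 2 —bump→ 4^2 + 2 = 18 —(−1)→ 17
17 —HB4→ 4^2 + 1 —bump→ 5^2 + 1 = 26 —(−1)→ 25
25 —HB5→ 5^2 —bump→ 6^2 = 36 —(−1)→ 35
35 —HB6→ 5·6 + 5 —bump→ 5·7 + 5 = 40 —(−1)→ 39
39 —HB7→ 5·7 + 4 —bump→ 5·8 + 4 = 44 —(−1)→ 43
43 —HB8→ 5·8 + 3 —bump→ 5·9 + 3 = 48 —(−1)→ 47
47 —HB9→ 5·9 + 2 —bump→ 5·10 + 2 = 52 —(−1)→ 51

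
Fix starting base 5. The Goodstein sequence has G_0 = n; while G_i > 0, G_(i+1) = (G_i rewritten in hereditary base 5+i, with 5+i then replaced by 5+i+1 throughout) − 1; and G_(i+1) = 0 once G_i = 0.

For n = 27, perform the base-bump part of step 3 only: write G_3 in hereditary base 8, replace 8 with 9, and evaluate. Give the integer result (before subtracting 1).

base 5: 27 = 5^2 + 2; at 6: 6^2 + 2 = 38; next = 37
base 6: 37 = 6^2 + 1; at 7: 7^2 + 1 = 50; next = 49
base 7: 49 = 7^2; at 8: 8^2 = 64; next = 63
base 8: 63 = 7·8 + 7; at 9: 7·9 + 7 = 70; next = 69

70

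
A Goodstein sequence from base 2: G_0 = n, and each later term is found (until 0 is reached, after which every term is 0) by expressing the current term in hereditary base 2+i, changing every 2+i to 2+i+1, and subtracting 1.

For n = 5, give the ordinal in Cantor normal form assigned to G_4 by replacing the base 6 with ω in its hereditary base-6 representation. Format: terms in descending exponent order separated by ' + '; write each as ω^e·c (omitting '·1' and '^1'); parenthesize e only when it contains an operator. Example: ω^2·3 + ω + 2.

ω^3·3 + ω^2·3 + ω·3 + 1

G_0 = 5. HB_2(5) = 2^2 + 1. Bump = 28. G_1 = 27.
G_1 = 27. HB_3(27) = 3^3. Bump = 256. G_2 = 255.
G_2 = 255. HB_4(255) = 3·4^3 + 3·4^2 + 3·4 + 3. Bump = 468. G_3 = 467.
G_3 = 467. HB_5(467) = 3·5^3 + 3·5^2 + 3·5 + 2. Bump = 776. G_4 = 775.
G_4 = 775. HB_6(775) = 3·6^3 + 3·6^2 + 3·6 + 1. Bump = 1198. G_5 = 1197.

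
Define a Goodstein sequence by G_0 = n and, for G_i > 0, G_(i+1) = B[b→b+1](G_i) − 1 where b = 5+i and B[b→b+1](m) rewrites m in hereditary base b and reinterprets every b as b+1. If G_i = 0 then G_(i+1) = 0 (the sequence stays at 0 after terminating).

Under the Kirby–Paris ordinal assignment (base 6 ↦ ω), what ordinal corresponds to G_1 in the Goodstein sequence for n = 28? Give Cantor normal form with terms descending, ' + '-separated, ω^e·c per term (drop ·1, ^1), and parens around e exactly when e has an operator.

step 0: 28 = 5^2 + 3; sub 6 for 5: 6^2 + 3; = 39; G_1 = 39−1 = 38
step 1: 38 = 6^2 + 2; sub 7 for 6: 7^2 + 2; = 51; G_2 = 51−1 = 50

ω^2 + 2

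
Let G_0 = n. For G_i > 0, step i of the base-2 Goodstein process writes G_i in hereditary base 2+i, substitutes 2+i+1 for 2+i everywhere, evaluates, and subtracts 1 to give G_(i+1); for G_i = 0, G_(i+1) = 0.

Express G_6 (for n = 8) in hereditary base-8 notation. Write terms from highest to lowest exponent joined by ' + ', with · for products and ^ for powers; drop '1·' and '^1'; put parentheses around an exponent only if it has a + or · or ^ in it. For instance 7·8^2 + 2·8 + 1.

8 —HB2→ 2^(2 + 1) —bump→ 3^(3 + 1) = 81 —(−1)→ 80
80 —HB3→ 2·3^3 + 2·3^2 + 2·3 + 2 —bump→ 2·4^4 + 2·4^2 + 2·4 + 2 = 554 —(−1)→ 553
553 —HB4→ 2·4^4 + 2·4^2 + 2·4 + 1 —bump→ 2·5^5 + 2·5^2 + 2·5 + 1 = 6311 —(−1)→ 6310
6310 —HB5→ 2·5^5 + 2·5^2 + 2·5 —bump→ 2·6^6 + 2·6^2 + 2·6 = 93396 —(−1)→ 93395
93395 —HB6→ 2·6^6 + 2·6^2 + 6 + 5 —bump→ 2·7^7 + 2·7^2 + 7 + 5 = 1647196 —(−1)→ 1647195
1647195 —HB7→ 2·7^7 + 2·7^2 + 7 + 4 —bump→ 2·8^8 + 2·8^2 + 8 + 4 = 33554572 —(−1)→ 33554571
33554571 —HB8→ 2·8^8 + 2·8^2 + 8 + 3 —bump→ 2·9^9 + 2·9^2 + 9 + 3 = 774841152 —(−1)→ 774841151

2·8^8 + 2·8^2 + 8 + 3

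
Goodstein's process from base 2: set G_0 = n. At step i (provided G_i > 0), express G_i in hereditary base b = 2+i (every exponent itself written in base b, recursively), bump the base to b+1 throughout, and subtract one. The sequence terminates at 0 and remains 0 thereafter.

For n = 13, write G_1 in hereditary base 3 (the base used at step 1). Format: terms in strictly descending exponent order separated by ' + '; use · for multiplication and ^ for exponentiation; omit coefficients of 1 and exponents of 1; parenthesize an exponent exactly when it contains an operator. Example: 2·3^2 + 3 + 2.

base 2: 13 = 2^(2 + 1) + 2^2 + 1; at 3: 3^(3 + 1) + 3^3 + 1 = 109; next = 108
base 3: 108 = 3^(3 + 1) + 3^3; at 4: 4^(4 + 1) + 4^4 = 1280; next = 1279

3^(3 + 1) + 3^3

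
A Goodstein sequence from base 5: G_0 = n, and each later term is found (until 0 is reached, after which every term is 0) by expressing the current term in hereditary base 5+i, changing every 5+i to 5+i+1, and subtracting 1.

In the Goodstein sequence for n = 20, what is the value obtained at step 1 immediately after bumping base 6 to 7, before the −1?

i=0: 20 = 4·5 (b=5); 5→6: 4·6 = 24; 24−1 = 23
i=1: 23 = 3·6 + 5 (b=6); 6→7: 3·7 + 5 = 26; 26−1 = 25

26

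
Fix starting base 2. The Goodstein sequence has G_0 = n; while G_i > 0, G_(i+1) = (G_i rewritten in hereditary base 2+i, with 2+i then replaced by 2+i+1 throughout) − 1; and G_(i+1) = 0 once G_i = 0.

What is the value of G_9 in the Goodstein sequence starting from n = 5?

step 0: 5 = 2^2 + 1; sub 3 for 2: 3^3 + 1; = 28; G_1 = 28−1 = 27
step 1: 27 = 3^3; sub 4 for 3: 4^4; = 256; G_2 = 256−1 = 255
step 2: 255 = 3·4^3 + 3·4^2 + 3·4 + 3; sub 5 for 4: 3·5^3 + 3·5^2 + 3·5 + 3; = 468; G_3 = 468−1 = 467
step 3: 467 = 3·5^3 + 3·5^2 + 3·5 + 2; sub 6 for 5: 3·6^3 + 3·6^2 + 3·6 + 2; = 776; G_4 = 776−1 = 775
step 4: 775 = 3·6^3 + 3·6^2 + 3·6 + 1; sub 7 for 6: 3·7^3 + 3·7^2 + 3·7 + 1; = 1198; G_5 = 1198−1 = 1197
step 5: 1197 = 3·7^3 + 3·7^2 + 3·7; sub 8 for 7: 3·8^3 + 3·8^2 + 3·8; = 1752; G_6 = 1752−1 = 1751
step 6: 1751 = 3·8^3 + 3·8^2 + 2·8 + 7; sub 9 for 8: 3·9^3 + 3·9^2 + 2·9 + 7; = 2455; G_7 = 2455−1 = 2454
step 7: 2454 = 3·9^3 + 3·9^2 + 2·9 + 6; sub 10 for 9: 3·10^3 + 3·10^2 + 2·10 + 6; = 3326; G_8 = 3326−1 = 3325
step 8: 3325 = 3·10^3 + 3·10^2 + 2·10 + 5; sub 11 for 10: 3·11^3 + 3·11^2 + 2·11 + 5; = 4383; G_9 = 4383−1 = 4382

4382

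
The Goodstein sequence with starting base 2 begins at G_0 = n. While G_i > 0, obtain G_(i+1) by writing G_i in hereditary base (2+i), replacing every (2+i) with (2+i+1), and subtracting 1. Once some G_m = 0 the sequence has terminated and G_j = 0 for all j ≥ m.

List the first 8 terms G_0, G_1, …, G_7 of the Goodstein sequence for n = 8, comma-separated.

8, 80, 553, 6310, 93395, 1647195, 33554571, 774841151

G_0 = 8. HB_2(8) = 2^(2 + 1). Bump = 81. G_1 = 80.
G_1 = 80. HB_3(80) = 2·3^3 + 2·3^2 + 2·3 + 2. Bump = 554. G_2 = 553.
G_2 = 553. HB_4(553) = 2·4^4 + 2·4^2 + 2·4 + 1. Bump = 6311. G_3 = 6310.
G_3 = 6310. HB_5(6310) = 2·5^5 + 2·5^2 + 2·5. Bump = 93396. G_4 = 93395.
G_4 = 93395. HB_6(93395) = 2·6^6 + 2·6^2 + 6 + 5. Bump = 1647196. G_5 = 1647195.
G_5 = 1647195. HB_7(1647195) = 2·7^7 + 2·7^2 + 7 + 4. Bump = 33554572. G_6 = 33554571.
G_6 = 33554571. HB_8(33554571) = 2·8^8 + 2·8^2 + 8 + 3. Bump = 774841152. G_7 = 774841151.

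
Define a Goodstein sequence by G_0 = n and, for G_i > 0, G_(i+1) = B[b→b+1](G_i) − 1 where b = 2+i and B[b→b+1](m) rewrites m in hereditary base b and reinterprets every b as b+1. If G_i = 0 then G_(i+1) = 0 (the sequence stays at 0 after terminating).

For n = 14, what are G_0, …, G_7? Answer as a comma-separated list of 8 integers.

G_0 = 14. HB_2(14) = 2^(2 + 1) + 2^2 + 2. Bump = 111. G_1 = 110.
G_1 = 110. HB_3(110) = 3^(3 + 1) + 3^3 + 2. Bump = 1282. G_2 = 1281.
G_2 = 1281. HB_4(1281) = 4^(4 + 1) + 4^4 + 1. Bump = 18751. G_3 = 18750.
G_3 = 18750. HB_5(18750) = 5^(5 + 1) + 5^5. Bump = 326592. G_4 = 326591.
G_4 = 326591. HB_6(326591) = 6^(6 + 1) + 5·6^5 + 5·6^4 + 5·6^3 + 5·6^2 + 5·6 + 5. Bump = 5862841. G_5 = 5862840.
G_5 = 5862840. HB_7(5862840) = 7^(7 + 1) + 5·7^5 + 5·7^4 + 5·7^3 + 5·7^2 + 5·7 + 4. Bump = 134404972. G_6 = 134404971.
G_6 = 134404971. HB_8(134404971) = 8^(8 + 1) + 5·8^5 + 5·8^4 + 5·8^3 + 5·8^2 + 5·8 + 3. Bump = 3487116549. G_7 = 3487116548.

14, 110, 1281, 18750, 326591, 5862840, 134404971, 3487116548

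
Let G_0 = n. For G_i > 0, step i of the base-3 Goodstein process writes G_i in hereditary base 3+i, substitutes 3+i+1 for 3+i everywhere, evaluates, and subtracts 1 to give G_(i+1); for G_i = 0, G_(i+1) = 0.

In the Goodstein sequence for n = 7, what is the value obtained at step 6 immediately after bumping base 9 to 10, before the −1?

step 0: 7 = 2·3 + 1; sub 4 for 3: 2·4 + 1; = 9; G_1 = 9−1 = 8
step 1: 8 = 2·4; sub 5 for 4: 2·5; = 10; G_2 = 10−1 = 9
step 2: 9 = 5 + 4; sub 6 for 5: 6 + 4; = 10; G_3 = 10−1 = 9
step 3: 9 = 6 + 3; sub 7 for 6: 7 + 3; = 10; G_4 = 10−1 = 9
step 4: 9 = 7 + 2; sub 8 for 7: 8 + 2; = 10; G_5 = 10−1 = 9
step 5: 9 = 8 + 1; sub 9 for 8: 9 + 1; = 10; G_6 = 10−1 = 9

10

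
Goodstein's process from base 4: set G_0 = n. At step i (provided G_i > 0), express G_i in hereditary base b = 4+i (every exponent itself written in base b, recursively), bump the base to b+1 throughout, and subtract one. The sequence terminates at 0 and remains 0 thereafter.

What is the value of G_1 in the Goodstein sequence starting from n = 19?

27

step 0: 19 = 4^2 + 3; sub 5 for 4: 5^2 + 3; = 28; G_1 = 28−1 = 27
step 1: 27 = 5^2 + 2; sub 6 for 5: 6^2 + 2; = 38; G_2 = 38−1 = 37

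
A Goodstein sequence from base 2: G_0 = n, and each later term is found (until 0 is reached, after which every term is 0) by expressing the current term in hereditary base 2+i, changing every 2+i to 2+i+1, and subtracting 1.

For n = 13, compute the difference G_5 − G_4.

5485287

G_0 = 13. HB_2(13) = 2^(2 + 1) + 2^2 + 1. Bump = 109. G_1 = 108.
G_1 = 108. HB_3(108) = 3^(3 + 1) + 3^3. Bump = 1280. G_2 = 1279.
G_2 = 1279. HB_4(1279) = 4^(4 + 1) + 3·4^3 + 3·4^2 + 3·4 + 3. Bump = 16093. G_3 = 16092.
G_3 = 16092. HB_5(16092) = 5^(5 + 1) + 3·5^3 + 3·5^2 + 3·5 + 2. Bump = 280712. G_4 = 280711.
G_4 = 280711. HB_6(280711) = 6^(6 + 1) + 3·6^3 + 3·6^2 + 3·6 + 1. Bump = 5765999. G_5 = 5765998.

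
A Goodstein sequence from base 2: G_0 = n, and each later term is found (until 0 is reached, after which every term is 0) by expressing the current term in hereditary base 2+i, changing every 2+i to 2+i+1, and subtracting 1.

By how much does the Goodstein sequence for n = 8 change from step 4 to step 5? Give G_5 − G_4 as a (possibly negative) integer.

G_0 = 8. HB_2(8) = 2^(2 + 1). Bump = 81. G_1 = 80.
G_1 = 80. HB_3(80) = 2·3^3 + 2·3^2 + 2·3 + 2. Bump = 554. G_2 = 553.
G_2 = 553. HB_4(553) = 2·4^4 + 2·4^2 + 2·4 + 1. Bump = 6311. G_3 = 6310.
G_3 = 6310. HB_5(6310) = 2·5^5 + 2·5^2 + 2·5. Bump = 93396. G_4 = 93395.
G_4 = 93395. HB_6(93395) = 2·6^6 + 2·6^2 + 6 + 5. Bump = 1647196. G_5 = 1647195.

1553800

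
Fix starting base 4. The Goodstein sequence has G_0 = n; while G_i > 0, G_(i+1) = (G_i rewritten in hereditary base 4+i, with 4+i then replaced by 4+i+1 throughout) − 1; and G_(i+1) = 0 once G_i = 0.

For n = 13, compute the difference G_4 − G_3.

[0] 13 ≡ 3·4 + 1 (base 4). Lift 5: 16. −1: 15.
[1] 15 ≡ 3·5 (base 5). Lift 6: 18. −1: 17.
[2] 17 ≡ 2·6 + 5 (base 6). Lift 7: 19. −1: 18.
[3] 18 ≡ 2·7 + 4 (base 7). Lift 8: 20. −1: 19.

1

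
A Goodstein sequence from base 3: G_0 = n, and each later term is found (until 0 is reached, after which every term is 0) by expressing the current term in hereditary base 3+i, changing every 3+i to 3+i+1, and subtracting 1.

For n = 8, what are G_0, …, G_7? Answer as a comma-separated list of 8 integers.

8 —HB3→ 2·3 + 2 —bump→ 2·4 + 2 = 10 —(−1)→ 9
9 —HB4→ 2·4 + 1 —bump→ 2·5 + 1 = 11 —(−1)→ 10
10 —HB5→ 2·5 —bump→ 2·6 = 12 —(−1)→ 11
11 —HB6→ 6 + 5 —bump→ 7 + 5 = 12 —(−1)→ 11
11 —HB7→ 7 + 4 —bump→ 8 + 4 = 12 —(−1)→ 11
11 —HB8→ 8 + 3 —bump→ 9 + 3 = 12 —(−1)→ 11
11 —HB9→ 9 + 2 —bump→ 10 + 2 = 12 —(−1)→ 11

8, 9, 10, 11, 11, 11, 11, 11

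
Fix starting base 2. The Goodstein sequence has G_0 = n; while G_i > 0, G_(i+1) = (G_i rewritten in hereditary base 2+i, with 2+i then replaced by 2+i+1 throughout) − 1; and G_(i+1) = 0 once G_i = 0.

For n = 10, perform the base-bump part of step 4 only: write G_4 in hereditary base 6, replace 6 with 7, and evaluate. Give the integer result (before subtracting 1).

G_0=10  [base 2] 2^(2 + 1) + 2  →[2↦3]→  3^(3 + 1) + 3 = 84  −1 ⇒ G_1=83
G_1=83  [base 3] 3^(3 + 1) + 2  →[3↦4]→  4^(4 + 1) + 2 = 1026  −1 ⇒ G_2=1025
G_2=1025  [base 4] 4^(4 + 1) + 1  →[4↦5]→  5^(5 + 1) + 1 = 15626  −1 ⇒ G_3=15625
G_3=15625  [base 5] 5^(5 + 1)  →[5↦6]→  6^(6 + 1) = 279936  −1 ⇒ G_4=279935
G_4=279935  [base 6] 5·6^6 + 5·6^5 + 5·6^4 + 5·6^3 + 5·6^2 + 5·6 + 5  →[6↦7]→  5·7^7 + 5·7^5 + 5·7^4 + 5·7^3 + 5·7^2 + 5·7 + 5 = 4215755  −1 ⇒ G_5=4215754

4215755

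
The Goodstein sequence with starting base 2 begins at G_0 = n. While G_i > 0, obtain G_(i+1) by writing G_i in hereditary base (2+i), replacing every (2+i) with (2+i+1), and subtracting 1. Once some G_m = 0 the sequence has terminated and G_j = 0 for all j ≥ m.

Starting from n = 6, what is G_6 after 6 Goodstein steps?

187243

(0) 6|_2 = 2^2 + 2 ↦ 3^3 + 3|_3 = 30 ⇒ 29
(1) 29|_3 = 3^3 + 2 ↦ 4^4 + 2|_4 = 258 ⇒ 257
(2) 257|_4 = 4^4 + 1 ↦ 5^5 + 1|_5 = 3126 ⇒ 3125
(3) 3125|_5 = 5^5 ↦ 6^6|_6 = 46656 ⇒ 46655
(4) 46655|_6 = 5·6^5 + 5·6^4 + 5·6^3 + 5·6^2 + 5·6 + 5 ↦ 5·7^5 + 5·7^4 + 5·7^3 + 5·7^2 + 5·7 + 5|_7 = 98040 ⇒ 98039
(5) 98039|_7 = 5·7^5 + 5·7^4 + 5·7^3 + 5·7^2 + 5·7 + 4 ↦ 5·8^5 + 5·8^4 + 5·8^3 + 5·8^2 + 5·8 + 4|_8 = 187244 ⇒ 187243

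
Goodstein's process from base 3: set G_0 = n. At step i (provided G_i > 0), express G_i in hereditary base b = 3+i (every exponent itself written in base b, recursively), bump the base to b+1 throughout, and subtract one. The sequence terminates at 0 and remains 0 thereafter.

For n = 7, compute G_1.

8

7 —HB3→ 2·3 + 1 —bump→ 2·4 + 1 = 9 —(−1)→ 8
8 —HB4→ 2·4 —bump→ 2·5 = 10 —(−1)→ 9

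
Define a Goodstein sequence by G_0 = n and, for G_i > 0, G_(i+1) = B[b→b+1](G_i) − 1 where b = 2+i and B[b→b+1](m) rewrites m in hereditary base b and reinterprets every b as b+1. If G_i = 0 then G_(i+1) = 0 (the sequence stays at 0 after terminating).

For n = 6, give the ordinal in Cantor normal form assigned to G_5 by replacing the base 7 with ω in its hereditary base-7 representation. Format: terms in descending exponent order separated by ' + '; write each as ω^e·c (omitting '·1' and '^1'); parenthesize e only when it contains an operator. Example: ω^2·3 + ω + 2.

ω^5·5 + ω^4·5 + ω^3·5 + ω^2·5 + ω·5 + 4

(0) 6|_2 = 2^2 + 2 ↦ 3^3 + 3|_3 = 30 ⇒ 29
(1) 29|_3 = 3^3 + 2 ↦ 4^4 + 2|_4 = 258 ⇒ 257
(2) 257|_4 = 4^4 + 1 ↦ 5^5 + 1|_5 = 3126 ⇒ 3125
(3) 3125|_5 = 5^5 ↦ 6^6|_6 = 46656 ⇒ 46655
(4) 46655|_6 = 5·6^5 + 5·6^4 + 5·6^3 + 5·6^2 + 5·6 + 5 ↦ 5·7^5 + 5·7^4 + 5·7^3 + 5·7^2 + 5·7 + 5|_7 = 98040 ⇒ 98039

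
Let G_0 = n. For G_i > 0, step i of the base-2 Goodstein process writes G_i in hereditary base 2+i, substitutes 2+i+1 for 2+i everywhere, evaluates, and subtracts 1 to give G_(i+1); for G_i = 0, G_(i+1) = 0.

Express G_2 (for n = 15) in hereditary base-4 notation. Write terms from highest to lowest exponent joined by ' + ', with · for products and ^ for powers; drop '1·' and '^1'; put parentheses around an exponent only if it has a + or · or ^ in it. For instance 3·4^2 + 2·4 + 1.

step 0: 15 = 2^(2 + 1) + 2^2 + 2 + 1; sub 3 for 2: 3^(3 + 1) + 3^3 + 3 + 1; = 112; G_1 = 112−1 = 111
step 1: 111 = 3^(3 + 1) + 3^3 + 3; sub 4 for 3: 4^(4 + 1) + 4^4 + 4; = 1284; G_2 = 1284−1 = 1283

4^(4 + 1) + 4^4 + 3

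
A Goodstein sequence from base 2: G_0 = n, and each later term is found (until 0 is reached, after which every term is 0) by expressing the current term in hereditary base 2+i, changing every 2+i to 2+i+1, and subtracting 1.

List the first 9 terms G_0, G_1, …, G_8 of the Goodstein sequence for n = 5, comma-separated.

5, 27, 255, 467, 775, 1197, 1751, 2454, 3325

G_0=5  [base 2] 2^2 + 1  →[2↦3]→  3^3 + 1 = 28  −1 ⇒ G_1=27
G_1=27  [base 3] 3^3  →[3↦4]→  4^4 = 256  −1 ⇒ G_2=255
G_2=255  [base 4] 3·4^3 + 3·4^2 + 3·4 + 3  →[4↦5]→  3·5^3 + 3·5^2 + 3·5 + 3 = 468  −1 ⇒ G_3=467
G_3=467  [base 5] 3·5^3 + 3·5^2 + 3·5 + 2  →[5↦6]→  3·6^3 + 3·6^2 + 3·6 + 2 = 776  −1 ⇒ G_4=775
G_4=775  [base 6] 3·6^3 + 3·6^2 + 3·6 + 1  →[6↦7]→  3·7^3 + 3·7^2 + 3·7 + 1 = 1198  −1 ⇒ G_5=1197
G_5=1197  [base 7] 3·7^3 + 3·7^2 + 3·7  →[7↦8]→  3·8^3 + 3·8^2 + 3·8 = 1752  −1 ⇒ G_6=1751
G_6=1751  [base 8] 3·8^3 + 3·8^2 + 2·8 + 7  →[8↦9]→  3·9^3 + 3·9^2 + 2·9 + 7 = 2455  −1 ⇒ G_7=2454
G_7=2454  [base 9] 3·9^3 + 3·9^2 + 2·9 + 6  →[9↦10]→  3·10^3 + 3·10^2 + 2·10 + 6 = 3326  −1 ⇒ G_8=3325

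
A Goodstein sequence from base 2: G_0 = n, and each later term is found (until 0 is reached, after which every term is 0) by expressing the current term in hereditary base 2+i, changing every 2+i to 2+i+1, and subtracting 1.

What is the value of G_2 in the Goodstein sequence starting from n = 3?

base 2: 3 = 2 + 1; at 3: 3 + 1 = 4; next = 3
base 3: 3 = 3; at 4: 4 = 4; next = 3
base 4: 3 = 3; at 5: 3 = 3; next = 2

3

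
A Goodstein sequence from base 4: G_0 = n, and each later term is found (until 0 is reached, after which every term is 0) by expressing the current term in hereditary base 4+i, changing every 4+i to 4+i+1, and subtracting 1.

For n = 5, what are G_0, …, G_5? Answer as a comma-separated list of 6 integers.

5, 5, 5, 4, 3, 2

i=0: 5 = 4 + 1 (b=4); 4→5: 5 + 1 = 6; 6−1 = 5
i=1: 5 = 5 (b=5); 5→6: 6 = 6; 6−1 = 5
i=2: 5 = 5 (b=6); 6→7: 5 = 5; 5−1 = 4
i=3: 4 = 4 (b=7); 7→8: 4 = 4; 4−1 = 3
i=4: 3 = 3 (b=8); 8→9: 3 = 3; 3−1 = 2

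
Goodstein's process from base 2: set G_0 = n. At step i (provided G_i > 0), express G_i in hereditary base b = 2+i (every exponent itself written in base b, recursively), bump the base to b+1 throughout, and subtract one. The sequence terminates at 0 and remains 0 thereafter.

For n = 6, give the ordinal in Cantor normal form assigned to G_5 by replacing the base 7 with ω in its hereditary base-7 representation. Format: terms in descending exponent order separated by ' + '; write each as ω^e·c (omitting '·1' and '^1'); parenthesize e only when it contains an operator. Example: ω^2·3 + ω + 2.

[0] 6 ≡ 2^2 + 2 (base 2). Lift 3: 30. −1: 29.
[1] 29 ≡ 3^3 + 2 (base 3). Lift 4: 258. −1: 257.
[2] 257 ≡ 4^4 + 1 (base 4). Lift 5: 3126. −1: 3125.
[3] 3125 ≡ 5^5 (base 5). Lift 6: 46656. −1: 46655.
[4] 46655 ≡ 5·6^5 + 5·6^4 + 5·6^3 + 5·6^2 + 5·6 + 5 (base 6). Lift 7: 98040. −1: 98039.

ω^5·5 + ω^4·5 + ω^3·5 + ω^2·5 + ω·5 + 4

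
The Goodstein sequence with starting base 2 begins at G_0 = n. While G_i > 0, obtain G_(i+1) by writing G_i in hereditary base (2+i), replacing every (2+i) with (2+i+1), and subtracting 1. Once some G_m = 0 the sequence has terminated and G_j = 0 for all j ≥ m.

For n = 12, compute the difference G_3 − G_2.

step 0: 12 = 2^(2 + 1) + 2^2; sub 3 for 2: 3^(3 + 1) + 3^3; = 108; G_1 = 108−1 = 107
step 1: 107 = 3^(3 + 1) + 2·3^2 + 2·3 + 2; sub 4 for 3: 4^(4 + 1) + 2·4^2 + 2·4 + 2; = 1066; G_2 = 1066−1 = 1065
step 2: 1065 = 4^(4 + 1) + 2·4^2 + 2·4 + 1; sub 5 for 4: 5^(5 + 1) + 2·5^2 + 2·5 + 1; = 15686; G_3 = 15686−1 = 15685

14620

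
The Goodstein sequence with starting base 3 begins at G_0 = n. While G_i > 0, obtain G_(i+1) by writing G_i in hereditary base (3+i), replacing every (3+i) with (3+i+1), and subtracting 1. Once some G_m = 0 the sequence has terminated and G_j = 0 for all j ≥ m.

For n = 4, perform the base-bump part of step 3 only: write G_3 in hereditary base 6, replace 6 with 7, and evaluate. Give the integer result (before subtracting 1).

3

i=0: 4 = 3 + 1 (b=3); 3→4: 4 + 1 = 5; 5−1 = 4
i=1: 4 = 4 (b=4); 4→5: 5 = 5; 5−1 = 4
i=2: 4 = 4 (b=5); 5→6: 4 = 4; 4−1 = 3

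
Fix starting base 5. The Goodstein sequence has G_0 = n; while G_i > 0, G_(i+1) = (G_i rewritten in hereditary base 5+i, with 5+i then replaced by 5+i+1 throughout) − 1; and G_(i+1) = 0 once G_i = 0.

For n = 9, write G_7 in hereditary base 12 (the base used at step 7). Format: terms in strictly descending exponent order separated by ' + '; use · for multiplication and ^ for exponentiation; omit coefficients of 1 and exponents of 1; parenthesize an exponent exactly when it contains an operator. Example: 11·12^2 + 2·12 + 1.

[0] 9 ≡ 5 + 4 (base 5). Lift 6: 10. −1: 9.
[1] 9 ≡ 6 + 3 (base 6). Lift 7: 10. −1: 9.
[2] 9 ≡ 7 + 2 (base 7). Lift 8: 10. −1: 9.
[3] 9 ≡ 8 + 1 (base 8). Lift 9: 10. −1: 9.
[4] 9 ≡ 9 (base 9). Lift 10: 10. −1: 9.
[5] 9 ≡ 9 (base 10). Lift 11: 9. −1: 8.
[6] 8 ≡ 8 (base 11). Lift 12: 8. −1: 7.

7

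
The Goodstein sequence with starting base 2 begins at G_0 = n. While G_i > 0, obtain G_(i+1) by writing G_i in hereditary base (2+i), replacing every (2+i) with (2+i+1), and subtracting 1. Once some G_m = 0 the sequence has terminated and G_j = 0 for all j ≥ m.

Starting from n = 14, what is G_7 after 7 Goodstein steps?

(0) 14|_2 = 2^(2 + 1) + 2^2 + 2 ↦ 3^(3 + 1) + 3^3 + 3|_3 = 111 ⇒ 110
(1) 110|_3 = 3^(3 + 1) + 3^3 + 2 ↦ 4^(4 + 1) + 4^4 + 2|_4 = 1282 ⇒ 1281
(2) 1281|_4 = 4^(4 + 1) + 4^4 + 1 ↦ 5^(5 + 1) + 5^5 + 1|_5 = 18751 ⇒ 18750
(3) 18750|_5 = 5^(5 + 1) + 5^5 ↦ 6^(6 + 1) + 6^6|_6 = 326592 ⇒ 326591
(4) 326591|_6 = 6^(6 + 1) + 5·6^5 + 5·6^4 + 5·6^3 + 5·6^2 + 5·6 + 5 ↦ 7^(7 + 1) + 5·7^5 + 5·7^4 + 5·7^3 + 5·7^2 + 5·7 + 5|_7 = 5862841 ⇒ 5862840
(5) 5862840|_7 = 7^(7 + 1) + 5·7^5 + 5·7^4 + 5·7^3 + 5·7^2 + 5·7 + 4 ↦ 8^(8 + 1) + 5·8^5 + 5·8^4 + 5·8^3 + 5·8^2 + 5·8 + 4|_8 = 134404972 ⇒ 134404971
(6) 134404971|_8 = 8^(8 + 1) + 5·8^5 + 5·8^4 + 5·8^3 + 5·8^2 + 5·8 + 3 ↦ 9^(9 + 1) + 5·9^5 + 5·9^4 + 5·9^3 + 5·9^2 + 5·9 + 3|_9 = 3487116549 ⇒ 3487116548
(7) 3487116548|_9 = 9^(9 + 1) + 5·9^5 + 5·9^4 + 5·9^3 + 5·9^2 + 5·9 + 2 ↦ 10^(10 + 1) + 5·10^5 + 5·10^4 + 5·10^3 + 5·10^2 + 5·10 + 2|_10 = 100000555552 ⇒ 100000555551

3487116548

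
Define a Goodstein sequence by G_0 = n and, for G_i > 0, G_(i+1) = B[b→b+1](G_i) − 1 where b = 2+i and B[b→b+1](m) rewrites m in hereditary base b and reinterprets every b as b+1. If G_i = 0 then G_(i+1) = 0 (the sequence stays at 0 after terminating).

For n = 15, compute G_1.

G_0 = 15. HB_2(15) = 2^(2 + 1) + 2^2 + 2 + 1. Bump = 112. G_1 = 111.
G_1 = 111. HB_3(111) = 3^(3 + 1) + 3^3 + 3. Bump = 1284. G_2 = 1283.

111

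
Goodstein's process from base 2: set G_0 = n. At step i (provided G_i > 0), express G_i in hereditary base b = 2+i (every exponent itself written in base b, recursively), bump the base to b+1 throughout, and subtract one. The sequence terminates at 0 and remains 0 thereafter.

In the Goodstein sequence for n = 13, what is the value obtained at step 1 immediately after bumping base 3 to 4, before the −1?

base 2: 13 = 2^(2 + 1) + 2^2 + 1; at 3: 3^(3 + 1) + 3^3 + 1 = 109; next = 108
base 3: 108 = 3^(3 + 1) + 3^3; at 4: 4^(4 + 1) + 4^4 = 1280; next = 1279

1280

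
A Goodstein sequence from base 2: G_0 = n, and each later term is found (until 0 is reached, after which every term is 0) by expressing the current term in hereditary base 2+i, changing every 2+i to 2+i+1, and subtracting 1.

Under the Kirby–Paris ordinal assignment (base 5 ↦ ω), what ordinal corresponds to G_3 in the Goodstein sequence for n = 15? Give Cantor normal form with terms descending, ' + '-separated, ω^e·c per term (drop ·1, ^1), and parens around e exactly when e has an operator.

[0] 15 ≡ 2^(2 + 1) + 2^2 + 2 + 1 (base 2). Lift 3: 112. −1: 111.
[1] 111 ≡ 3^(3 + 1) + 3^3 + 3 (base 3). Lift 4: 1284. −1: 1283.
[2] 1283 ≡ 4^(4 + 1) + 4^4 + 3 (base 4). Lift 5: 18753. −1: 18752.
[3] 18752 ≡ 5^(5 + 1) + 5^5 + 2 (base 5). Lift 6: 326594. −1: 326593.

ω^(ω + 1) + ω^ω + 2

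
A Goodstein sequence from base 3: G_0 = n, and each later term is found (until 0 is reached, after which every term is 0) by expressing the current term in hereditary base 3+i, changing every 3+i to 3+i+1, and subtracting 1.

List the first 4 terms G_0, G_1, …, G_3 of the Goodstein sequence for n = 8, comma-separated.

8, 9, 10, 11

step 0: 8 = 2·3 + 2; sub 4 for 3: 2·4 + 2; = 10; G_1 = 10−1 = 9
step 1: 9 = 2·4 + 1; sub 5 for 4: 2·5 + 1; = 11; G_2 = 11−1 = 10
step 2: 10 = 2·5; sub 6 for 5: 2·6; = 12; G_3 = 12−1 = 11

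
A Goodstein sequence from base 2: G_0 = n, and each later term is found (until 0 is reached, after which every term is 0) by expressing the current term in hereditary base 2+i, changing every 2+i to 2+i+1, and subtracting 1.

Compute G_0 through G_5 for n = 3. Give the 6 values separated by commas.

3, 3, 3, 2, 1, 0

i=0: 3 = 2 + 1 (b=2); 2→3: 3 + 1 = 4; 4−1 = 3
i=1: 3 = 3 (b=3); 3→4: 4 = 4; 4−1 = 3
i=2: 3 = 3 (b=4); 4→5: 3 = 3; 3−1 = 2
i=3: 2 = 2 (b=5); 5→6: 2 = 2; 2−1 = 1
i=4: 1 = 1 (b=6); 6→7: 1 = 1; 1−1 = 0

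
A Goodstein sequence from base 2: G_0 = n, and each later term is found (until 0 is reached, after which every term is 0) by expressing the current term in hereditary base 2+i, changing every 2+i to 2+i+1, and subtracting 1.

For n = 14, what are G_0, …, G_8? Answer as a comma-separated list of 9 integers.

14, 110, 1281, 18750, 326591, 5862840, 134404971, 3487116548, 100000555551

base 2: 14 = 2^(2 + 1) + 2^2 + 2; at 3: 3^(3 + 1) + 3^3 + 3 = 111; next = 110
base 3: 110 = 3^(3 + 1) + 3^3 + 2; at 4: 4^(4 + 1) + 4^4 + 2 = 1282; next = 1281
base 4: 1281 = 4^(4 + 1) + 4^4 + 1; at 5: 5^(5 + 1) + 5^5 + 1 = 18751; next = 18750
base 5: 18750 = 5^(5 + 1) + 5^5; at 6: 6^(6 + 1) + 6^6 = 326592; next = 326591
base 6: 326591 = 6^(6 + 1) + 5·6^5 + 5·6^4 + 5·6^3 + 5·6^2 + 5·6 + 5; at 7: 7^(7 + 1) + 5·7^5 + 5·7^4 + 5·7^3 + 5·7^2 + 5·7 + 5 = 5862841; next = 5862840
base 7: 5862840 = 7^(7 + 1) + 5·7^5 + 5·7^4 + 5·7^3 + 5·7^2 + 5·7 + 4; at 8: 8^(8 + 1) + 5·8^5 + 5·8^4 + 5·8^3 + 5·8^2 + 5·8 + 4 = 134404972; next = 134404971
base 8: 134404971 = 8^(8 + 1) + 5·8^5 + 5·8^4 + 5·8^3 + 5·8^2 + 5·8 + 3; at 9: 9^(9 + 1) + 5·9^5 + 5·9^4 + 5·9^3 + 5·9^2 + 5·9 + 3 = 3487116549; next = 3487116548
base 9: 3487116548 = 9^(9 + 1) + 5·9^5 + 5·9^4 + 5·9^3 + 5·9^2 + 5·9 + 2; at 10: 10^(10 + 1) + 5·10^5 + 5·10^4 + 5·10^3 + 5·10^2 + 5·10 + 2 = 100000555552; next = 100000555551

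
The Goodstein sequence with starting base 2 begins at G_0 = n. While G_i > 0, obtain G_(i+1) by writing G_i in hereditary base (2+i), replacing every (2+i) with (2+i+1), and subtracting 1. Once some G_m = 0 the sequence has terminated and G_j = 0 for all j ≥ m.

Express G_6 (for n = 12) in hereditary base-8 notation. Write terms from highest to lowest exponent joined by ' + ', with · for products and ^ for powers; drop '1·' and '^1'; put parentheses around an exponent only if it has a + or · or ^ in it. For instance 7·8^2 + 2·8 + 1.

8^(8 + 1) + 2·8^2 + 8 + 3

G_0=12  [base 2] 2^(2 + 1) + 2^2  →[2↦3]→  3^(3 + 1) + 3^3 = 108  −1 ⇒ G_1=107
G_1=107  [base 3] 3^(3 + 1) + 2·3^2 + 2·3 + 2  →[3↦4]→  4^(4 + 1) + 2·4^2 + 2·4 + 2 = 1066  −1 ⇒ G_2=1065
G_2=1065  [base 4] 4^(4 + 1) + 2·4^2 + 2·4 + 1  →[4↦5]→  5^(5 + 1) + 2·5^2 + 2·5 + 1 = 15686  −1 ⇒ G_3=15685
G_3=15685  [base 5] 5^(5 + 1) + 2·5^2 + 2·5  →[5↦6]→  6^(6 + 1) + 2·6^2 + 2·6 = 280020  −1 ⇒ G_4=280019
G_4=280019  [base 6] 6^(6 + 1) + 2·6^2 + 6 + 5  →[6↦7]→  7^(7 + 1) + 2·7^2 + 7 + 5 = 5764911  −1 ⇒ G_5=5764910
G_5=5764910  [base 7] 7^(7 + 1) + 2·7^2 + 7 + 4  →[7↦8]→  8^(8 + 1) + 2·8^2 + 8 + 4 = 134217868  −1 ⇒ G_6=134217867
G_6=134217867  [base 8] 8^(8 + 1) + 2·8^2 + 8 + 3  →[8↦9]→  9^(9 + 1) + 2·9^2 + 9 + 3 = 3486784575  −1 ⇒ G_7=3486784574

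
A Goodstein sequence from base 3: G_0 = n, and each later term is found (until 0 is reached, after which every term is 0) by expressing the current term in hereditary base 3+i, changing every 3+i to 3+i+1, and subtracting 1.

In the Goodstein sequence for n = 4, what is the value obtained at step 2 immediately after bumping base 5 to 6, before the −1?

4

(0) 4|_3 = 3 + 1 ↦ 4 + 1|_4 = 5 ⇒ 4
(1) 4|_4 = 4 ↦ 5|_5 = 5 ⇒ 4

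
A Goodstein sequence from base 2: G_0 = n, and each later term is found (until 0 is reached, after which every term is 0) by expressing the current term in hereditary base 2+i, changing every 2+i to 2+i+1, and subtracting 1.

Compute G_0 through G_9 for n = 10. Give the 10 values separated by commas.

i=0: 10 = 2^(2 + 1) + 2 (b=2); 2→3: 3^(3 + 1) + 3 = 84; 84−1 = 83
i=1: 83 = 3^(3 + 1) + 2 (b=3); 3→4: 4^(4 + 1) + 2 = 1026; 1026−1 = 1025
i=2: 1025 = 4^(4 + 1) + 1 (b=4); 4→5: 5^(5 + 1) + 1 = 15626; 15626−1 = 15625
i=3: 15625 = 5^(5 + 1) (b=5); 5→6: 6^(6 + 1) = 279936; 279936−1 = 279935
i=4: 279935 = 5·6^6 + 5·6^5 + 5·6^4 + 5·6^3 + 5·6^2 + 5·6 + 5 (b=6); 6→7: 5·7^7 + 5·7^5 + 5·7^4 + 5·7^3 + 5·7^2 + 5·7 + 5 = 4215755; 4215755−1 = 4215754
i=5: 4215754 = 5·7^7 + 5·7^5 + 5·7^4 + 5·7^3 + 5·7^2 + 5·7 + 4 (b=7); 7→8: 5·8^8 + 5·8^5 + 5·8^4 + 5·8^3 + 5·8^2 + 5·8 + 4 = 84073324; 84073324−1 = 84073323
i=6: 84073323 = 5·8^8 + 5·8^5 + 5·8^4 + 5·8^3 + 5·8^2 + 5·8 + 3 (b=8); 8→9: 5·9^9 + 5·9^5 + 5·9^4 + 5·9^3 + 5·9^2 + 5·9 + 3 = 1937434593; 1937434593−1 = 1937434592
i=7: 1937434592 = 5·9^9 + 5·9^5 + 5·9^4 + 5·9^3 + 5·9^2 + 5·9 + 2 (b=9); 9→10: 5·10^10 + 5·10^5 + 5·10^4 + 5·10^3 + 5·10^2 + 5·10 + 2 = 50000555552; 50000555552−1 = 50000555551
i=8: 50000555551 = 5·10^10 + 5·10^5 + 5·10^4 + 5·10^3 + 5·10^2 + 5·10 + 1 (b=10); 10→11: 5·11^11 + 5·11^5 + 5·11^4 + 5·11^3 + 5·11^2 + 5·11 + 1 = 1426559238831; 1426559238831−1 = 1426559238830

10, 83, 1025, 15625, 279935, 4215754, 84073323, 1937434592, 50000555551, 1426559238830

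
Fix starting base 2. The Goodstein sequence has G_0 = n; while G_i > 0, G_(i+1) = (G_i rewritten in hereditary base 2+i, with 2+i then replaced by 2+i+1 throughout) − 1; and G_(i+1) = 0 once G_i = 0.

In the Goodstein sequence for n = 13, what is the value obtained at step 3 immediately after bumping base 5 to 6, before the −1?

base 2: 13 = 2^(2 + 1) + 2^2 + 1; at 3: 3^(3 + 1) + 3^3 + 1 = 109; next = 108
base 3: 108 = 3^(3 + 1) + 3^3; at 4: 4^(4 + 1) + 4^4 = 1280; next = 1279
base 4: 1279 = 4^(4 + 1) + 3·4^3 + 3·4^2 + 3·4 + 3; at 5: 5^(5 + 1) + 3·5^3 + 3·5^2 + 3·5 + 3 = 16093; next = 16092
base 5: 16092 = 5^(5 + 1) + 3·5^3 + 3·5^2 + 3·5 + 2; at 6: 6^(6 + 1) + 3·6^3 + 3·6^2 + 3·6 + 2 = 280712; next = 280711

280712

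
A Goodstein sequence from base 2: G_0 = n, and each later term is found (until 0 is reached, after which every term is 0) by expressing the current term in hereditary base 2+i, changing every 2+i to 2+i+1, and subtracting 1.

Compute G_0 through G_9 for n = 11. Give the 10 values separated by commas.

11, 84, 1027, 15627, 279937, 5764801, 134217727, 2749609302, 70077777775, 1997331745490

step 0: 11 = 2^(2 + 1) + 2 + 1; sub 3 for 2: 3^(3 + 1) + 3 + 1; = 85; G_1 = 85−1 = 84
step 1: 84 = 3^(3 + 1) + 3; sub 4 for 3: 4^(4 + 1) + 4; = 1028; G_2 = 1028−1 = 1027
step 2: 1027 = 4^(4 + 1) + 3; sub 5 for 4: 5^(5 + 1) + 3; = 15628; G_3 = 15628−1 = 15627
step 3: 15627 = 5^(5 + 1) + 2; sub 6 for 5: 6^(6 + 1) + 2; = 279938; G_4 = 279938−1 = 279937
step 4: 279937 = 6^(6 + 1) + 1; sub 7 for 6: 7^(7 + 1) + 1; = 5764802; G_5 = 5764802−1 = 5764801
step 5: 5764801 = 7^(7 + 1); sub 8 for 7: 8^(8 + 1); = 134217728; G_6 = 134217728−1 = 134217727
step 6: 134217727 = 7·8^8 + 7·8^7 + 7·8^6 + 7·8^5 + 7·8^4 + 7·8^3 + 7·8^2 + 7·8 + 7; sub 9 for 8: 7·9^9 + 7·9^7 + 7·9^6 + 7·9^5 + 7·9^4 + 7·9^3 + 7·9^2 + 7·9 + 7; = 2749609303; G_7 = 2749609303−1 = 2749609302
step 7: 2749609302 = 7·9^9 + 7·9^7 + 7·9^6 + 7·9^5 + 7·9^4 + 7·9^3 + 7·9^2 + 7·9 + 6; sub 10 for 9: 7·10^10 + 7·10^7 + 7·10^6 + 7·10^5 + 7·10^4 + 7·10^3 + 7·10^2 + 7·10 + 6; = 70077777776; G_8 = 70077777776−1 = 70077777775
step 8: 70077777775 = 7·10^10 + 7·10^7 + 7·10^6 + 7·10^5 + 7·10^4 + 7·10^3 + 7·10^2 + 7·10 + 5; sub 11 for 10: 7·11^11 + 7·11^7 + 7·11^6 + 7·11^5 + 7·11^4 + 7·11^3 + 7·11^2 + 7·11 + 5; = 1997331745491; G_9 = 1997331745491−1 = 1997331745490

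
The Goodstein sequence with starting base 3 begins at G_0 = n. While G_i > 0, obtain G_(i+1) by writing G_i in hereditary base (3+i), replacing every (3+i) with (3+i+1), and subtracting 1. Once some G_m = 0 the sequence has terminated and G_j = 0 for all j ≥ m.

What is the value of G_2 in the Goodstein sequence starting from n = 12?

i=0: 12 = 3^2 + 3 (b=3); 3→4: 4^2 + 4 = 20; 20−1 = 19
i=1: 19 = 4^2 + 3 (b=4); 4→5: 5^2 + 3 = 28; 28−1 = 27
i=2: 27 = 5^2 + 2 (b=5); 5→6: 6^2 + 2 = 38; 38−1 = 37

27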